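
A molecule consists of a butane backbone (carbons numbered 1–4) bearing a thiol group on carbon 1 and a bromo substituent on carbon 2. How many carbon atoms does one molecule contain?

4

Atom tally by fragment:
  HSCH2 → C:1 H:3 S:1
  CH(Br) → C:1 H:1 Br:1
  CH2 → C:1 H:2
  CH3 → C:1 H:3
Element totals:
  C: 4
  H: 9
  Br: 1
  S: 1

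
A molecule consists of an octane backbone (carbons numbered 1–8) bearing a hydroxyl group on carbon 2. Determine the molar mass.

Atom tally by fragment:
  CH3 → C:1 H:3
  CH(OH) → C:1 H:2 O:1
  CH2 → C:1 H:2
  CH2 → C:1 H:2
  CH2 → C:1 H:2
  CH2 → C:1 H:2
  CH2 → C:1 H:2
  CH3 → C:1 H:3
Element totals:
  C: 8
  H: 18
  O: 1
Molecular formula: C8H18O.
  M = 8(12.011) + 18(1.008) + 15.999
    = 96.088 + 18.144 + 15.999 = 130.231

130.23 g/mol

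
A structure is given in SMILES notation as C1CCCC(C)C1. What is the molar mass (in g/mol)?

98.19 g/mol

Atom tally by fragment:
  cyclohexane ring core → C:6 H:12
  (− 1 ring H displaced by substituents)
  + CH3 → C:1 H:3
Element totals:
  C: 7
  H: 14
Molecular formula: C7H14.
  M = 7(12.011) + 14(1.008)
    = 84.077 + 14.112 = 98.189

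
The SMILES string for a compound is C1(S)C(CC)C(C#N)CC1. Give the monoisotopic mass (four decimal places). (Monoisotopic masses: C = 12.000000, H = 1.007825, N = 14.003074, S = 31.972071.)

Atom tally by fragment:
  cyclopentane ring core → C:5 H:10
  (− 3 ring H displaced by substituents)
  + SH → S:1 H:1
  + C2H5 → C:2 H:5
  + CN → C:1 N:1
Element totals:
  C: 8
  H: 13
  N: 1
  S: 1
Molecular formula: C8H13NS.
  M = 8(12.0) + 13(1.007825) + 14.003074 + 31.972071
    = 96.000000 + 13.101725 + 14.003074 + 31.972071 = 155.076870

155.0769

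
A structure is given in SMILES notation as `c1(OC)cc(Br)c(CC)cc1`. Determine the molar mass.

215.09 g/mol

Atom tally by fragment:
  benzene ring core → C:6 H:6
  (− 3 ring H displaced by substituents)
  + OCH3 → C:1 H:3 O:1
  + Br → Br:1
  + C2H5 → C:2 H:5
Element totals:
  C: 9
  H: 11
  Br: 1
  O: 1
Molecular formula: C9H11BrO.
  M = 9(12.011) + 11(1.008) + 79.904 + 15.999
    = 108.099 + 11.088 + 79.904 + 15.999 = 215.090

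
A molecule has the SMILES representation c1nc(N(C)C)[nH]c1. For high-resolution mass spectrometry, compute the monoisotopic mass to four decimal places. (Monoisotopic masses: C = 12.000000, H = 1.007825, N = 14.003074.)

111.0796

Atom tally by fragment:
  imidazole ring core → C:3 H:4 N:2
  (− 1 ring H displaced by substituents)
  + N(CH3)2 → N:1 C:2 H:6
Element totals:
  C: 5
  H: 9
  N: 3
Molecular formula: C5H9N3.
  M = 5(12.0) + 9(1.007825) + 3(14.003074)
    = 60.000000 + 9.070425 + 42.009222 = 111.079647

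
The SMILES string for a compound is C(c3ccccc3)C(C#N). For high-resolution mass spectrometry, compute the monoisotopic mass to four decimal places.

131.0735

Atom tally by fragment:
  C6H5CH2 → C:7 H:7
  CH2CN → C:2 H:2 N:1
Element totals:
  C: 9
  H: 9
  N: 1
Molecular formula: C9H9N.
  M = 9(12.0) + 9(1.007825) + 14.003074
    = 108.000000 + 9.070425 + 14.003074 = 131.073499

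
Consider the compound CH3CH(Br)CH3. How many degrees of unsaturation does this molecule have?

Element totals:
  C: 3
  H: 7
  Br: 1
Molecular formula: C3H7Br.
DoU = (2C + 2 + N − H − X) / 2 = (2·3 + 2 + 0 − 7 − 1) / 2 = 0.

0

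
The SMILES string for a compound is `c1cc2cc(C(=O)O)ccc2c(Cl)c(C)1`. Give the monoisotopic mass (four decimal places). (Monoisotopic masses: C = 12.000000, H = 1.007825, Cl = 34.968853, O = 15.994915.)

Atom tally by fragment:
  naphthalene ring system core → C:10 H:8
  (− 3 ring H displaced by substituents)
  + COOH → C:1 H:1 O:2
  + Cl → Cl:1
  + CH3 → C:1 H:3
Element totals:
  C: 12
  H: 9
  Cl: 1
  O: 2
Molecular formula: C12H9ClO2.
  M = 12(12.0) + 9(1.007825) + 34.968853 + 2(15.994915)
    = 144.000000 + 9.070425 + 34.968853 + 31.989830 = 220.029108

220.0291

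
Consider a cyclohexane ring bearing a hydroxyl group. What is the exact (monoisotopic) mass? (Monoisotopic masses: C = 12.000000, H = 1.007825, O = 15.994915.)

Atom tally by fragment:
  cyclohexane ring core → C:6 H:12
  (− 1 ring H displaced by substituents)
  + OH → O:1 H:1
Element totals:
  C: 6
  H: 12
  O: 1
Molecular formula: C6H12O.
  M = 6(12.0) + 12(1.007825) + 15.994915
    = 72.000000 + 12.093900 + 15.994915 = 100.088815

100.0888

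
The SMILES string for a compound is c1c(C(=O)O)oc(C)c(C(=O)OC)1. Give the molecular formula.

Atom tally by fragment:
  furan ring core → C:4 H:4 O:1
  (− 3 ring H displaced by substituents)
  + COOH → C:1 H:1 O:2
  + CH3 → C:1 H:3
  + COOCH3 → C:2 H:3 O:2
Element totals:
  C: 8
  H: 8
  O: 5

C8H8O5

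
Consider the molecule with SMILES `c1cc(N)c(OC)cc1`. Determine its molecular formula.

Atom tally by fragment:
  benzene ring core → C:6 H:6
  (− 2 ring H displaced by substituents)
  + NH2 → N:1 H:2
  + OCH3 → C:1 H:3 O:1
Element totals:
  C: 7
  H: 9
  N: 1
  O: 1

C7H9NO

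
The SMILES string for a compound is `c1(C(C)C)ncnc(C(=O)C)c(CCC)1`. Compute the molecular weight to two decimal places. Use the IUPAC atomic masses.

206.29 g/mol

Atom tally by fragment:
  pyrimidine ring core → C:4 H:4 N:2
  (− 3 ring H displaced by substituents)
  + CH(CH3)2 → C:3 H:7
  + COCH3 → C:2 H:3 O:1
  + CH2CH2CH3 → C:3 H:7
Element totals:
  C: 12
  H: 18
  N: 2
  O: 1
Molecular formula: C12H18N2O.
  M = 12(12.011) + 18(1.008) + 2(14.007) + 15.999
    = 144.132 + 18.144 + 28.014 + 15.999 = 206.289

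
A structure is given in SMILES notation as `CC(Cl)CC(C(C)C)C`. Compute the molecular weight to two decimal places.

Atom tally by fragment:
  CH3 → C:1 H:3
  CH(Cl) → C:1 H:1 Cl:1
  CH2 → C:1 H:2
  CH(CH(CH3)2) → C:4 H:8
  CH3 → C:1 H:3
Element totals:
  C: 8
  H: 17
  Cl: 1
Molecular formula: C8H17Cl.
  M = 8(12.011) + 17(1.008) + 35.45
    = 96.088 + 17.136 + 35.450 = 148.674

148.67 g/mol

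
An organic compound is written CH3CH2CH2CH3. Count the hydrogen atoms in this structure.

Atom tally by fragment:
  CH3 → C:1 H:3
  CH2 → C:1 H:2
  CH2 → C:1 H:2
  CH3 → C:1 H:3
Element totals:
  C: 4
  H: 10

10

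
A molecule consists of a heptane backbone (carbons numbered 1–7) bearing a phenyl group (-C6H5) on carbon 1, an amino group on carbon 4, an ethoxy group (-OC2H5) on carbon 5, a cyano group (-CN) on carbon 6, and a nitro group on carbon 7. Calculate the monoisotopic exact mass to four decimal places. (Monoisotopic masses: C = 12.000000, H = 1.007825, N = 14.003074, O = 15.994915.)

305.1739

Atom tally by fragment:
  C6H5CH2 → C:7 H:7
  CH2 → C:1 H:2
  CH2 → C:1 H:2
  CH(NH2) → C:1 H:3 N:1
  CH(OC2H5) → C:3 H:6 O:1
  CH(CN) → C:2 H:1 N:1
  CH2NO2 → C:1 H:2 N:1 O:2
Element totals:
  C: 16
  H: 23
  N: 3
  O: 3
Molecular formula: C16H23N3O3.
  M = 16(12.0) + 23(1.007825) + 3(14.003074) + 3(15.994915)
    = 192.000000 + 23.179975 + 42.009222 + 47.984745 = 305.173942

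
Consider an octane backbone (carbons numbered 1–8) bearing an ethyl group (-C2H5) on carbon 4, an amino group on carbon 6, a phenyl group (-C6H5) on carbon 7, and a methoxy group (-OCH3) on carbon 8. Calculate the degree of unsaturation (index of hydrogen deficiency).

Atom tally by fragment:
  CH3 → C:1 H:3
  CH2 → C:1 H:2
  CH2 → C:1 H:2
  CH(C2H5) → C:3 H:6
  CH2 → C:1 H:2
  CH(NH2) → C:1 H:3 N:1
  CH(C6H5) → C:7 H:6
  CH2OCH3 → C:2 H:5 O:1
Element totals:
  C: 17
  H: 29
  N: 1
  O: 1
Molecular formula: C17H29NO.
DoU = (2C + 2 + N − H − X) / 2 = (2·17 + 2 + 1 − 29 − 0) / 2 = 4.

4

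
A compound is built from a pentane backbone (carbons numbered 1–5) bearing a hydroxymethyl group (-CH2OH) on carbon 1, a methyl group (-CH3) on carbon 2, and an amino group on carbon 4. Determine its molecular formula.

Atom tally by fragment:
  HOCH2CH2 → C:2 H:5 O:1
  CH(CH3) → C:2 H:4
  CH2 → C:1 H:2
  CH(NH2) → C:1 H:3 N:1
  CH3 → C:1 H:3
Element totals:
  C: 7
  H: 17
  N: 1
  O: 1

C7H17NO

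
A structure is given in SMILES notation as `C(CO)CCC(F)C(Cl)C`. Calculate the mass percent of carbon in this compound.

49.86%

Atom tally by fragment:
  HOCH2CH2 → C:2 H:5 O:1
  CH2 → C:1 H:2
  CH2 → C:1 H:2
  CH(F) → C:1 H:1 F:1
  CH(Cl) → C:1 H:1 Cl:1
  CH3 → C:1 H:3
Element totals:
  C: 7
  H: 14
  Cl: 1
  F: 1
  O: 1
Molecular formula: C7H14ClFO.
Molar mass = 168.636 g/mol.
Mass from C: 7 × 12.011 = 84.077 g/mol.
%C = 84.077 / 168.636 × 100 = 49.86%.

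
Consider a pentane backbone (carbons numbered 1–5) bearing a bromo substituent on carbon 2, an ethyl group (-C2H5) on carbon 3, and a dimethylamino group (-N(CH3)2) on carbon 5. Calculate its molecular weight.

222.17 g/mol

Atom tally by fragment:
  CH3 → C:1 H:3
  CH(Br) → C:1 H:1 Br:1
  CH(C2H5) → C:3 H:6
  CH2 → C:1 H:2
  CH2N(CH3)2 → C:3 H:8 N:1
Element totals:
  C: 9
  H: 20
  Br: 1
  N: 1
Molecular formula: C9H20BrN.
  M = 9(12.011) + 20(1.008) + 79.904 + 14.007
    = 108.099 + 20.160 + 79.904 + 14.007 = 222.170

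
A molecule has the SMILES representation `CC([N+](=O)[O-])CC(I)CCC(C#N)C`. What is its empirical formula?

Atom tally by fragment:
  CH3 → C:1 H:3
  CH(NO2) → C:1 H:1 N:1 O:2
  CH2 → C:1 H:2
  CH(I) → C:1 H:1 I:1
  CH2 → C:1 H:2
  CH2 → C:1 H:2
  CH(CN) → C:2 H:1 N:1
  CH3 → C:1 H:3
Element totals:
  C: 9
  H: 15
  I: 1
  N: 2
  O: 2
Molecular formula: C9H15IN2O2.
gcd of subscripts (9, 15, 1, 2, 2) = 1, so the empirical formula equals the molecular formula.

C9H15IN2O2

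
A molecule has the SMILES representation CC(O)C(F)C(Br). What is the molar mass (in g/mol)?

171.01 g/mol

Atom tally by fragment:
  CH3 → C:1 H:3
  CH(OH) → C:1 H:2 O:1
  CH(F) → C:1 H:1 F:1
  CH2Br → C:1 H:2 Br:1
Element totals:
  C: 4
  H: 8
  Br: 1
  F: 1
  O: 1
Molecular formula: C4H8BrFO.
  M = 4(12.011) + 8(1.008) + 79.904 + 18.998 + 15.999
    = 48.044 + 8.064 + 79.904 + 18.998 + 15.999 = 171.009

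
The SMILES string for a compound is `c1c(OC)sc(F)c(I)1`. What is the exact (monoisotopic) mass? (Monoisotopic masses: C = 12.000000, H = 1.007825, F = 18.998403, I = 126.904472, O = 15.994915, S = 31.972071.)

Atom tally by fragment:
  thiophene ring core → C:4 H:4 S:1
  (− 3 ring H displaced by substituents)
  + OCH3 → C:1 H:3 O:1
  + F → F:1
  + I → I:1
Element totals:
  C: 5
  H: 4
  F: 1
  I: 1
  O: 1
  S: 1
Molecular formula: C5H4FIOS.
  M = 5(12.0) + 4(1.007825) + 18.998403 + 126.904472 + 15.994915 + 31.972071
    = 60.000000 + 4.031300 + 18.998403 + 126.904472 + 15.994915 + 31.972071 = 257.901161

257.9012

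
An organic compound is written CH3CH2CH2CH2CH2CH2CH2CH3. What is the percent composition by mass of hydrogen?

Atom tally by fragment:
  CH3 → C:1 H:3
  CH2 → C:1 H:2
  CH2 → C:1 H:2
  CH2 → C:1 H:2
  CH2 → C:1 H:2
  CH2 → C:1 H:2
  CH2 → C:1 H:2
  CH3 → C:1 H:3
Element totals:
  C: 8
  H: 18
Molecular formula: C8H18.
Molar mass = 114.232 g/mol.
Mass from H: 18 × 1.008 = 18.144 g/mol.
%H = 18.144 / 114.232 × 100 = 15.88%.

15.88%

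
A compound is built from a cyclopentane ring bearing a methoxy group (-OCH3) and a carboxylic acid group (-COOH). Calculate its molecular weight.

144.17 g/mol

Atom tally by fragment:
  cyclopentane ring core → C:5 H:10
  (− 2 ring H displaced by substituents)
  + OCH3 → C:1 H:3 O:1
  + COOH → C:1 H:1 O:2
Element totals:
  C: 7
  H: 12
  O: 3
Molecular formula: C7H12O3.
  M = 7(12.011) + 12(1.008) + 3(15.999)
    = 84.077 + 12.096 + 47.997 = 144.170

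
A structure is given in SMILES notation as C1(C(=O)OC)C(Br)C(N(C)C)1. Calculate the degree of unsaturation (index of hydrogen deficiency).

Atom tally by fragment:
  cyclopropane ring core → C:3 H:6
  (− 3 ring H displaced by substituents)
  + COOCH3 → C:2 H:3 O:2
  + Br → Br:1
  + N(CH3)2 → N:1 C:2 H:6
Element totals:
  C: 7
  H: 12
  Br: 1
  N: 1
  O: 2
Molecular formula: C7H12BrNO2.
DoU = (2C + 2 + N − H − X) / 2 = (2·7 + 2 + 1 − 12 − 1) / 2 = 2.

2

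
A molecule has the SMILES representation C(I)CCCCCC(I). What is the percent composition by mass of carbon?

Atom tally by fragment:
  ICH2 → C:1 H:2 I:1
  CH2 → C:1 H:2
  CH2 → C:1 H:2
  CH2 → C:1 H:2
  CH2 → C:1 H:2
  CH2 → C:1 H:2
  CH2I → C:1 H:2 I:1
Element totals:
  C: 7
  H: 14
  I: 2
Molecular formula: C7H14I2.
Molar mass = 351.997 g/mol.
Mass from C: 7 × 12.011 = 84.077 g/mol.
%C = 84.077 / 351.997 × 100 = 23.89%.

23.89%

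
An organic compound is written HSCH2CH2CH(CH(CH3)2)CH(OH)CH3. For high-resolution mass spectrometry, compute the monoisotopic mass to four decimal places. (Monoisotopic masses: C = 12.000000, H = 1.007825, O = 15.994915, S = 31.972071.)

Atom tally by fragment:
  HSCH2 → C:1 H:3 S:1
  CH2 → C:1 H:2
  CH(CH(CH3)2) → C:4 H:8
  CH(OH) → C:1 H:2 O:1
  CH3 → C:1 H:3
Element totals:
  C: 8
  H: 18
  O: 1
  S: 1
Molecular formula: C8H18OS.
  M = 8(12.0) + 18(1.007825) + 15.994915 + 31.972071
    = 96.000000 + 18.140850 + 15.994915 + 31.972071 = 162.107836

162.1078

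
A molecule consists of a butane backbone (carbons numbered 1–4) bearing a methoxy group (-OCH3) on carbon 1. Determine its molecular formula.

Atom tally by fragment:
  CH3OCH2 → C:2 H:5 O:1
  CH2 → C:1 H:2
  CH2 → C:1 H:2
  CH3 → C:1 H:3
Element totals:
  C: 5
  H: 12
  O: 1

C5H12O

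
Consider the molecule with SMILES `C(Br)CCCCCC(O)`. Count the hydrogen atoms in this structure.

15

Atom tally by fragment:
  BrCH2 → C:1 H:2 Br:1
  CH2 → C:1 H:2
  CH2 → C:1 H:2
  CH2 → C:1 H:2
  CH2 → C:1 H:2
  CH2 → C:1 H:2
  CH2OH → C:1 H:3 O:1
Element totals:
  C: 7
  H: 15
  Br: 1
  O: 1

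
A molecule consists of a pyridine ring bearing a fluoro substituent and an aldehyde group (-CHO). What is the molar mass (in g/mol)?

125.10 g/mol

Atom tally by fragment:
  pyridine ring core → C:5 H:5 N:1
  (− 2 ring H displaced by substituents)
  + F → F:1
  + CHO → C:1 H:1 O:1
Element totals:
  C: 6
  H: 4
  F: 1
  N: 1
  O: 1
Molecular formula: C6H4FNO.
  M = 6(12.011) + 4(1.008) + 18.998 + 14.007 + 15.999
    = 72.066 + 4.032 + 18.998 + 14.007 + 15.999 = 125.102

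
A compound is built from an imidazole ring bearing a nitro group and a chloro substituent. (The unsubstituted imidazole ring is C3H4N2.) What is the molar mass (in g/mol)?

Atom tally by fragment:
  imidazole ring core → C:3 H:4 N:2
  (− 2 ring H displaced by substituents)
  + NO2 → N:1 O:2
  + Cl → Cl:1
Element totals:
  C: 3
  H: 2
  Cl: 1
  N: 3
  O: 2
Molecular formula: C3H2ClN3O2.
  M = 3(12.011) + 2(1.008) + 35.45 + 3(14.007) + 2(15.999)
    = 36.033 + 2.016 + 35.450 + 42.021 + 31.998 = 147.518

147.52 g/mol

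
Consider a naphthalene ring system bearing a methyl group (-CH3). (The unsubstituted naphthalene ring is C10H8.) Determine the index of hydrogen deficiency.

Atom tally by fragment:
  naphthalene ring system core → C:10 H:8
  (− 1 ring H displaced by substituents)
  + CH3 → C:1 H:3
Element totals:
  C: 11
  H: 10
Molecular formula: C11H10.
DoU = (2C + 2 + N − H − X) / 2 = (2·11 + 2 + 0 − 10 − 0) / 2 = 7.

7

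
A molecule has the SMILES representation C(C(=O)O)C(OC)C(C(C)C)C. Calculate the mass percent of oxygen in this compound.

Atom tally by fragment:
  HOOCCH2 → C:2 H:3 O:2
  CH(OCH3) → C:2 H:4 O:1
  CH(CH(CH3)2) → C:4 H:8
  CH3 → C:1 H:3
Element totals:
  C: 9
  H: 18
  O: 3
Molecular formula: C9H18O3.
Molar mass = 174.240 g/mol.
Mass from O: 3 × 15.999 = 47.997 g/mol.
%O = 47.997 / 174.240 × 100 = 27.55%.

27.55%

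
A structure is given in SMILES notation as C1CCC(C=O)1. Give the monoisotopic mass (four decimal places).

Atom tally by fragment:
  cyclobutane ring core → C:4 H:8
  (− 1 ring H displaced by substituents)
  + CHO → C:1 H:1 O:1
Element totals:
  C: 5
  H: 8
  O: 1
Molecular formula: C5H8O.
  M = 5(12.0) + 8(1.007825) + 15.994915
    = 60.000000 + 8.062600 + 15.994915 = 84.057515

84.0575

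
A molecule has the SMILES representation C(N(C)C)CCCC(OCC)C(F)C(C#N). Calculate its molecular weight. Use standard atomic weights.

Atom tally by fragment:
  (CH3)2NCH2 → C:3 H:8 N:1
  CH2 → C:1 H:2
  CH2 → C:1 H:2
  CH2 → C:1 H:2
  CH(OC2H5) → C:3 H:6 O:1
  CH(F) → C:1 H:1 F:1
  CH2CN → C:2 H:2 N:1
Element totals:
  C: 12
  H: 23
  F: 1
  N: 2
  O: 1
Molecular formula: C12H23FN2O.
  M = 12(12.011) + 23(1.008) + 18.998 + 2(14.007) + 15.999
    = 144.132 + 23.184 + 18.998 + 28.014 + 15.999 = 230.327

230.33 g/mol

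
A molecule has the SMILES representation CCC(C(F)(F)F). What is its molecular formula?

C4H7F3

Atom tally by fragment:
  CH3 → C:1 H:3
  CH2 → C:1 H:2
  CH2CF3 → C:2 H:2 F:3
Element totals:
  C: 4
  H: 7
  F: 3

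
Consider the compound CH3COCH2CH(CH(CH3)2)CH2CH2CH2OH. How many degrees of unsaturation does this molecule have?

Atom tally by fragment:
  CH3COCH2 → C:3 H:5 O:1
  CH(CH(CH3)2) → C:4 H:8
  CH2 → C:1 H:2
  CH2 → C:1 H:2
  CH2OH → C:1 H:3 O:1
Element totals:
  C: 10
  H: 20
  O: 2
Molecular formula: C10H20O2.
DoU = (2C + 2 + N − H − X) / 2 = (2·10 + 2 + 0 − 20 − 0) / 2 = 1.

1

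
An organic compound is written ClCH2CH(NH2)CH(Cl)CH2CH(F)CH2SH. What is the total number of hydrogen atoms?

12

Element totals:
  C: 6
  H: 12
  Cl: 2
  F: 1
  N: 1
  S: 1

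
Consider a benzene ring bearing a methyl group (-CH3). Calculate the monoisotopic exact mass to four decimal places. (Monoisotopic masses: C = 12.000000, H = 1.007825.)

Atom tally by fragment:
  benzene ring core → C:6 H:6
  (− 1 ring H displaced by substituents)
  + CH3 → C:1 H:3
Element totals:
  C: 7
  H: 8
Molecular formula: C7H8.
  M = 7(12.0) + 8(1.007825)
    = 84.000000 + 8.062600 = 92.062600

92.0626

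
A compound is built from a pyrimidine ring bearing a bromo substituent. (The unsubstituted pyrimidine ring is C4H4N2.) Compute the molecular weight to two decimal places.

158.99 g/mol

Atom tally by fragment:
  pyrimidine ring core → C:4 H:4 N:2
  (− 1 ring H displaced by substituents)
  + Br → Br:1
Element totals:
  C: 4
  H: 3
  Br: 1
  N: 2
Molecular formula: C4H3BrN2.
  M = 4(12.011) + 3(1.008) + 79.904 + 2(14.007)
    = 48.044 + 3.024 + 79.904 + 28.014 = 158.986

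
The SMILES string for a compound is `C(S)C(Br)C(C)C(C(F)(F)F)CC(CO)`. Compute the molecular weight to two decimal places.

309.18 g/mol

Atom tally by fragment:
  HSCH2 → C:1 H:3 S:1
  CH(Br) → C:1 H:1 Br:1
  CH(CH3) → C:2 H:4
  CH(CF3) → C:2 H:1 F:3
  CH2 → C:1 H:2
  CH2CH2OH → C:2 H:5 O:1
Element totals:
  C: 9
  H: 16
  Br: 1
  F: 3
  O: 1
  S: 1
Molecular formula: C9H16BrF3OS.
  M = 9(12.011) + 16(1.008) + 79.904 + 3(18.998) + 15.999 + 32.06
    = 108.099 + 16.128 + 79.904 + 56.994 + 15.999 + 32.060 = 309.184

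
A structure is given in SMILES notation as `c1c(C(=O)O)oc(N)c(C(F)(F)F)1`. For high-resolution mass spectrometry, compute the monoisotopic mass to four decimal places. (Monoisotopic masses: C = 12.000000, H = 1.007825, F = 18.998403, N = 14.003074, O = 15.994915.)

195.0143

Atom tally by fragment:
  furan ring core → C:4 H:4 O:1
  (− 3 ring H displaced by substituents)
  + COOH → C:1 H:1 O:2
  + NH2 → N:1 H:2
  + CF3 → C:1 F:3
Element totals:
  C: 6
  H: 4
  F: 3
  N: 1
  O: 3
Molecular formula: C6H4F3NO3.
  M = 6(12.0) + 4(1.007825) + 3(18.998403) + 14.003074 + 3(15.994915)
    = 72.000000 + 4.031300 + 56.995209 + 14.003074 + 47.984745 = 195.014328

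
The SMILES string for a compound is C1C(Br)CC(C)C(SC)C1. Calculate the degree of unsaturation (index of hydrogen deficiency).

1

Atom tally by fragment:
  cyclohexane ring core → C:6 H:12
  (− 3 ring H displaced by substituents)
  + Br → Br:1
  + CH3 → C:1 H:3
  + SCH3 → C:1 H:3 S:1
Element totals:
  C: 8
  H: 15
  Br: 1
  S: 1
Molecular formula: C8H15BrS.
DoU = (2C + 2 + N − H − X) / 2 = (2·8 + 2 + 0 − 15 − 1) / 2 = 1.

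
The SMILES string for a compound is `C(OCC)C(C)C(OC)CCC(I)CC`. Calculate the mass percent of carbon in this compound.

Atom tally by fragment:
  C2H5OCH2 → C:3 H:7 O:1
  CH(CH3) → C:2 H:4
  CH(OCH3) → C:2 H:4 O:1
  CH2 → C:1 H:2
  CH2 → C:1 H:2
  CH(I) → C:1 H:1 I:1
  CH2 → C:1 H:2
  CH3 → C:1 H:3
Element totals:
  C: 12
  H: 25
  I: 1
  O: 2
Molecular formula: C12H25IO2.
Molar mass = 328.234 g/mol.
Mass from C: 12 × 12.011 = 144.132 g/mol.
%C = 144.132 / 328.234 × 100 = 43.91%.

43.91%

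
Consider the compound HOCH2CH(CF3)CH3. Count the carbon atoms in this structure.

Element totals:
  C: 4
  H: 7
  F: 3
  O: 1

4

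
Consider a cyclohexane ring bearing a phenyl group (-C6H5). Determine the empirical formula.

C3H4

Atom tally by fragment:
  cyclohexane ring core → C:6 H:12
  (− 1 ring H displaced by substituents)
  + C6H5 → C:6 H:5
Element totals:
  C: 12
  H: 16
Molecular formula: C12H16.
gcd of subscripts = 4; dividing each by 4:
  C: 12/4 = 3
  H: 16/4 = 4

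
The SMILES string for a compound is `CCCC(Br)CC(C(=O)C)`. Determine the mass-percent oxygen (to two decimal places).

7.72%

Atom tally by fragment:
  CH3 → C:1 H:3
  CH2 → C:1 H:2
  CH2 → C:1 H:2
  CH(Br) → C:1 H:1 Br:1
  CH2 → C:1 H:2
  CH2COCH3 → C:3 H:5 O:1
Element totals:
  C: 8
  H: 15
  Br: 1
  O: 1
Molecular formula: C8H15BrO.
Molar mass = 207.111 g/mol.
Mass from O: 1 × 15.999 = 15.999 g/mol.
%O = 15.999 / 207.111 × 100 = 7.72%.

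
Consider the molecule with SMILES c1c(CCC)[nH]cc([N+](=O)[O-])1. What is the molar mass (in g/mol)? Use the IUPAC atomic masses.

Atom tally by fragment:
  pyrrole ring core → C:4 H:5 N:1
  (− 2 ring H displaced by substituents)
  + CH2CH2CH3 → C:3 H:7
  + NO2 → N:1 O:2
Element totals:
  C: 7
  H: 10
  N: 2
  O: 2
Molecular formula: C7H10N2O2.
  M = 7(12.011) + 10(1.008) + 2(14.007) + 2(15.999)
    = 84.077 + 10.080 + 28.014 + 31.998 = 154.169

154.17 g/mol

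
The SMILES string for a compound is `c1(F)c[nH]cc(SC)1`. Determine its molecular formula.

Atom tally by fragment:
  pyrrole ring core → C:4 H:5 N:1
  (− 2 ring H displaced by substituents)
  + F → F:1
  + SCH3 → C:1 H:3 S:1
Element totals:
  C: 5
  H: 6
  F: 1
  N: 1
  S: 1

C5H6FNS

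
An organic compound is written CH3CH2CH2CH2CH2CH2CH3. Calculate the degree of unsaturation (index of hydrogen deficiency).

0

Atom tally by fragment:
  CH3 → C:1 H:3
  CH2 → C:1 H:2
  CH2 → C:1 H:2
  CH2 → C:1 H:2
  CH2 → C:1 H:2
  CH2 → C:1 H:2
  CH3 → C:1 H:3
Element totals:
  C: 7
  H: 16
Molecular formula: C7H16.
DoU = (2C + 2 + N − H − X) / 2 = (2·7 + 2 + 0 − 16 − 0) / 2 = 0.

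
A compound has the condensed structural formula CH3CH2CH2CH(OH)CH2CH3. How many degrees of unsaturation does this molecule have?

0

Element totals:
  C: 6
  H: 14
  O: 1
Molecular formula: C6H14O.
DoU = (2C + 2 + N − H − X) / 2 = (2·6 + 2 + 0 − 14 − 0) / 2 = 0.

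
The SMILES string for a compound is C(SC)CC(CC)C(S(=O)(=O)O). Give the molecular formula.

C7H16O3S2

Atom tally by fragment:
  CH3SCH2 → C:2 H:5 S:1
  CH2 → C:1 H:2
  CH(C2H5) → C:3 H:6
  CH2SO3H → C:1 H:3 S:1 O:3
Element totals:
  C: 7
  H: 16
  O: 3
  S: 2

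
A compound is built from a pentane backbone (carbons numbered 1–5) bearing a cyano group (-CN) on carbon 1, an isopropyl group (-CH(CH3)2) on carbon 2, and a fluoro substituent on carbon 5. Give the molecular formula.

C9H16FN

Atom tally by fragment:
  NCCH2 → C:2 H:2 N:1
  CH(CH(CH3)2) → C:4 H:8
  CH2 → C:1 H:2
  CH2 → C:1 H:2
  CH2F → C:1 H:2 F:1
Element totals:
  C: 9
  H: 16
  F: 1
  N: 1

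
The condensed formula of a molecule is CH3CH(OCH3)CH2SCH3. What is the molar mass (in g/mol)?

Element totals:
  C: 5
  H: 12
  O: 1
  S: 1
Molecular formula: C5H12OS.
  M = 5(12.011) + 12(1.008) + 15.999 + 32.06
    = 60.055 + 12.096 + 15.999 + 32.060 = 120.210

120.21 g/mol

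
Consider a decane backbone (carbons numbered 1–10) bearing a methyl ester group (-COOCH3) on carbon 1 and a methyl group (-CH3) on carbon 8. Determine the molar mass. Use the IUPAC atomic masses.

214.35 g/mol

Atom tally by fragment:
  CH3OOCCH2 → C:3 H:5 O:2
  CH2 → C:1 H:2
  CH2 → C:1 H:2
  CH2 → C:1 H:2
  CH2 → C:1 H:2
  CH2 → C:1 H:2
  CH2 → C:1 H:2
  CH(CH3) → C:2 H:4
  CH2 → C:1 H:2
  CH3 → C:1 H:3
Element totals:
  C: 13
  H: 26
  O: 2
Molecular formula: C13H26O2.
  M = 13(12.011) + 26(1.008) + 2(15.999)
    = 156.143 + 26.208 + 31.998 = 214.349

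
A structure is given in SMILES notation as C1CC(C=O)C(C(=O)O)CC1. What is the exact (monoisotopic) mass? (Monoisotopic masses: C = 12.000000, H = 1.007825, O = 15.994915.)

156.0786

Atom tally by fragment:
  cyclohexane ring core → C:6 H:12
  (− 2 ring H displaced by substituents)
  + CHO → C:1 H:1 O:1
  + COOH → C:1 H:1 O:2
Element totals:
  C: 8
  H: 12
  O: 3
Molecular formula: C8H12O3.
  M = 8(12.0) + 12(1.007825) + 3(15.994915)
    = 96.000000 + 12.093900 + 47.984745 = 156.078645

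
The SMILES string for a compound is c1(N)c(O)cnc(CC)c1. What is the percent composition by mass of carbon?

60.85%

Atom tally by fragment:
  pyridine ring core → C:5 H:5 N:1
  (− 3 ring H displaced by substituents)
  + NH2 → N:1 H:2
  + OH → O:1 H:1
  + C2H5 → C:2 H:5
Element totals:
  C: 7
  H: 10
  N: 2
  O: 1
Molecular formula: C7H10N2O.
Molar mass = 138.170 g/mol.
Mass from C: 7 × 12.011 = 84.077 g/mol.
%C = 84.077 / 138.170 × 100 = 60.85%.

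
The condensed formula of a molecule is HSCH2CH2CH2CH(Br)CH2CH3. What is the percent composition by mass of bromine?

Atom tally by fragment:
  HSCH2 → C:1 H:3 S:1
  CH2 → C:1 H:2
  CH2 → C:1 H:2
  CH(Br) → C:1 H:1 Br:1
  CH2 → C:1 H:2
  CH3 → C:1 H:3
Element totals:
  C: 6
  H: 13
  Br: 1
  S: 1
Molecular formula: C6H13BrS.
Molar mass = 197.134 g/mol.
Mass from Br: 1 × 79.904 = 79.904 g/mol.
%Br = 79.904 / 197.134 × 100 = 40.53%.

40.53%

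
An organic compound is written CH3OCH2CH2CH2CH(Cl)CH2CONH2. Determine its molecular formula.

Atom tally by fragment:
  CH3OCH2 → C:2 H:5 O:1
  CH2 → C:1 H:2
  CH2 → C:1 H:2
  CH(Cl) → C:1 H:1 Cl:1
  CH2CONH2 → C:2 H:4 O:1 N:1
Element totals:
  C: 7
  H: 14
  Cl: 1
  N: 1
  O: 2

C7H14ClNO2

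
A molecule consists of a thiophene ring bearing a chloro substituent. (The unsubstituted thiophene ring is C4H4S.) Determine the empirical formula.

Atom tally by fragment:
  thiophene ring core → C:4 H:4 S:1
  (− 1 ring H displaced by substituents)
  + Cl → Cl:1
Element totals:
  C: 4
  H: 3
  Cl: 1
  S: 1
Molecular formula: C4H3ClS.
gcd of subscripts (4, 1, 3, 1) = 1, so the empirical formula equals the molecular formula.

C4H3ClS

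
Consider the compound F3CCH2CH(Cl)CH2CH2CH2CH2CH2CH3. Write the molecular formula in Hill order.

C9H16ClF3

Element totals:
  C: 9
  H: 16
  Cl: 1
  F: 3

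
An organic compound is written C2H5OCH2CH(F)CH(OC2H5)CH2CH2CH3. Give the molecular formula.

C10H21FO2

Element totals:
  C: 10
  H: 21
  F: 1
  O: 2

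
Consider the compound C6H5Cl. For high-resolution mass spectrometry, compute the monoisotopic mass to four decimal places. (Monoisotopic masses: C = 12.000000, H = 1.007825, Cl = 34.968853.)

112.0080

Atom tally by fragment:
  benzene ring core → C:6 H:6
  (− 1 ring H displaced by substituents)
  + Cl → Cl:1
Element totals:
  C: 6
  H: 5
  Cl: 1
Molecular formula: C6H5Cl.
  M = 6(12.0) + 5(1.007825) + 34.968853
    = 72.000000 + 5.039125 + 34.968853 = 112.007978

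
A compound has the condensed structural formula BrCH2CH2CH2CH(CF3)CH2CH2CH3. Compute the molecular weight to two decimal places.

Element totals:
  C: 8
  H: 14
  Br: 1
  F: 3
Molecular formula: C8H14BrF3.
  M = 8(12.011) + 14(1.008) + 79.904 + 3(18.998)
    = 96.088 + 14.112 + 79.904 + 56.994 = 247.098

247.10 g/mol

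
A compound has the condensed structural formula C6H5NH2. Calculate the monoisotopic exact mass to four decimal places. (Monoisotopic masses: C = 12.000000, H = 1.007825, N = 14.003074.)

93.0578

Atom tally by fragment:
  benzene ring core → C:6 H:6
  (− 1 ring H displaced by substituents)
  + NH2 → N:1 H:2
Element totals:
  C: 6
  H: 7
  N: 1
Molecular formula: C6H7N.
  M = 6(12.0) + 7(1.007825) + 14.003074
    = 72.000000 + 7.054775 + 14.003074 = 93.057849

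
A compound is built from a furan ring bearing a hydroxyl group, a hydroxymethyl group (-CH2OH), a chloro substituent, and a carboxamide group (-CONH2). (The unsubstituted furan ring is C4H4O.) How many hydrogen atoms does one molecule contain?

6

Atom tally by fragment:
  furan ring core → C:4 H:4 O:1
  (− 4 ring H displaced by substituents)
  + OH → O:1 H:1
  + CH2OH → C:1 H:3 O:1
  + Cl → Cl:1
  + CONH2 → C:1 H:2 O:1 N:1
Element totals:
  C: 6
  H: 6
  Cl: 1
  N: 1
  O: 4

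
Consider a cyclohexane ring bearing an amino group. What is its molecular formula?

C6H13N

Atom tally by fragment:
  cyclohexane ring core → C:6 H:12
  (− 1 ring H displaced by substituents)
  + NH2 → N:1 H:2
Element totals:
  C: 6
  H: 13
  N: 1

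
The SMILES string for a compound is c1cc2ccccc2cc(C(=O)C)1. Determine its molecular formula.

C12H10O

Atom tally by fragment:
  naphthalene ring system core → C:10 H:8
  (− 1 ring H displaced by substituents)
  + COCH3 → C:2 H:3 O:1
Element totals:
  C: 12
  H: 10
  O: 1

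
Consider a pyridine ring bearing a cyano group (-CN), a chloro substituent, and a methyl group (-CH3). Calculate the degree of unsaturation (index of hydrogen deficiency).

6

Atom tally by fragment:
  pyridine ring core → C:5 H:5 N:1
  (− 3 ring H displaced by substituents)
  + CN → C:1 N:1
  + Cl → Cl:1
  + CH3 → C:1 H:3
Element totals:
  C: 7
  H: 5
  Cl: 1
  N: 2
Molecular formula: C7H5ClN2.
DoU = (2C + 2 + N − H − X) / 2 = (2·7 + 2 + 2 − 5 − 1) / 2 = 6.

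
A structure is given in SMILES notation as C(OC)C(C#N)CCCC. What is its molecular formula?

Atom tally by fragment:
  CH3OCH2 → C:2 H:5 O:1
  CH(CN) → C:2 H:1 N:1
  CH2 → C:1 H:2
  CH2 → C:1 H:2
  CH2 → C:1 H:2
  CH3 → C:1 H:3
Element totals:
  C: 8
  H: 15
  N: 1
  O: 1

C8H15NO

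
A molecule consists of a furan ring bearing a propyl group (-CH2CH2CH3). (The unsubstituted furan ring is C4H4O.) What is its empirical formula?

Atom tally by fragment:
  furan ring core → C:4 H:4 O:1
  (− 1 ring H displaced by substituents)
  + CH2CH2CH3 → C:3 H:7
Element totals:
  C: 7
  H: 10
  O: 1
Molecular formula: C7H10O.
gcd of subscripts (7, 10, 1) = 1, so the empirical formula equals the molecular formula.

C7H10O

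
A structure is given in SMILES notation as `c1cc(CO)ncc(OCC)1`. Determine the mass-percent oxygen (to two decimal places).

20.89%

Atom tally by fragment:
  pyridine ring core → C:5 H:5 N:1
  (− 2 ring H displaced by substituents)
  + CH2OH → C:1 H:3 O:1
  + OC2H5 → C:2 H:5 O:1
Element totals:
  C: 8
  H: 11
  N: 1
  O: 2
Molecular formula: C8H11NO2.
Molar mass = 153.181 g/mol.
Mass from O: 2 × 15.999 = 31.998 g/mol.
%O = 31.998 / 153.181 × 100 = 20.89%.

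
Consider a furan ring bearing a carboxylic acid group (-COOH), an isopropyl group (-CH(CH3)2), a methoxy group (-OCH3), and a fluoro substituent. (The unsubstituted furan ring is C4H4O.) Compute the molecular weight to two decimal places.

202.18 g/mol

Atom tally by fragment:
  furan ring core → C:4 H:4 O:1
  (− 4 ring H displaced by substituents)
  + COOH → C:1 H:1 O:2
  + CH(CH3)2 → C:3 H:7
  + OCH3 → C:1 H:3 O:1
  + F → F:1
Element totals:
  C: 9
  H: 11
  F: 1
  O: 4
Molecular formula: C9H11FO4.
  M = 9(12.011) + 11(1.008) + 18.998 + 4(15.999)
    = 108.099 + 11.088 + 18.998 + 63.996 = 202.181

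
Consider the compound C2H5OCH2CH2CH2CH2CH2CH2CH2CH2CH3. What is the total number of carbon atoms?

Element totals:
  C: 11
  H: 24
  O: 1

11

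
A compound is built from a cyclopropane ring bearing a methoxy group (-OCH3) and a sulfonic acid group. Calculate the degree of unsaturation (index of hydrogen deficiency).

1

Atom tally by fragment:
  cyclopropane ring core → C:3 H:6
  (− 2 ring H displaced by substituents)
  + OCH3 → C:1 H:3 O:1
  + SO3H → S:1 O:3 H:1
Element totals:
  C: 4
  H: 8
  O: 4
  S: 1
Molecular formula: C4H8O4S.
DoU = (2C + 2 + N − H − X) / 2 = (2·4 + 2 + 0 − 8 − 0) / 2 = 1.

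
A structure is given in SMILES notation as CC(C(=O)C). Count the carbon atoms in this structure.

Atom tally by fragment:
  CH3 → C:1 H:3
  CH2COCH3 → C:3 H:5 O:1
Element totals:
  C: 4
  H: 8
  O: 1

4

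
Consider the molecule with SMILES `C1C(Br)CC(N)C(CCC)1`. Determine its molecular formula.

C8H16BrN

Atom tally by fragment:
  cyclopentane ring core → C:5 H:10
  (− 3 ring H displaced by substituents)
  + Br → Br:1
  + NH2 → N:1 H:2
  + CH2CH2CH3 → C:3 H:7
Element totals:
  C: 8
  H: 16
  Br: 1
  N: 1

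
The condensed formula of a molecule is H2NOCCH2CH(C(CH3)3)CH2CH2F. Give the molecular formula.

C9H18FNO

Element totals:
  C: 9
  H: 18
  F: 1
  N: 1
  O: 1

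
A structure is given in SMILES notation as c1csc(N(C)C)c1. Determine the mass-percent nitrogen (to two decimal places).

11.01%

Atom tally by fragment:
  thiophene ring core → C:4 H:4 S:1
  (− 1 ring H displaced by substituents)
  + N(CH3)2 → N:1 C:2 H:6
Element totals:
  C: 6
  H: 9
  N: 1
  S: 1
Molecular formula: C6H9NS.
Molar mass = 127.205 g/mol.
Mass from N: 1 × 14.007 = 14.007 g/mol.
%N = 14.007 / 127.205 × 100 = 11.01%.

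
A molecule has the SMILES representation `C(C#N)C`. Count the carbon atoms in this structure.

Atom tally by fragment:
  NCCH2 → C:2 H:2 N:1
  CH3 → C:1 H:3
Element totals:
  C: 3
  H: 5
  N: 1

3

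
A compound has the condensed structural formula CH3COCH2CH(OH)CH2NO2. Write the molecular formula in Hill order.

Element totals:
  C: 5
  H: 9
  N: 1
  O: 4

C5H9NO4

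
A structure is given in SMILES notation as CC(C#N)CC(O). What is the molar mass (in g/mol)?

99.13 g/mol

Atom tally by fragment:
  CH3 → C:1 H:3
  CH(CN) → C:2 H:1 N:1
  CH2 → C:1 H:2
  CH2OH → C:1 H:3 O:1
Element totals:
  C: 5
  H: 9
  N: 1
  O: 1
Molecular formula: C5H9NO.
  M = 5(12.011) + 9(1.008) + 14.007 + 15.999
    = 60.055 + 9.072 + 14.007 + 15.999 = 99.133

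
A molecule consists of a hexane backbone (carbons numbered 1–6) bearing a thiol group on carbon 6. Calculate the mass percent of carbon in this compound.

Atom tally by fragment:
  CH3 → C:1 H:3
  CH2 → C:1 H:2
  CH2 → C:1 H:2
  CH2 → C:1 H:2
  CH2 → C:1 H:2
  CH2SH → C:1 H:3 S:1
Element totals:
  C: 6
  H: 14
  S: 1
Molecular formula: C6H14S.
Molar mass = 118.238 g/mol.
Mass from C: 6 × 12.011 = 72.066 g/mol.
%C = 72.066 / 118.238 × 100 = 60.95%.

60.95%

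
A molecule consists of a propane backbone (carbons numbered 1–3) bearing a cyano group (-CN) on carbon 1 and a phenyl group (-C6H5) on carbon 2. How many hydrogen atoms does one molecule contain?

Atom tally by fragment:
  NCCH2 → C:2 H:2 N:1
  CH(C6H5) → C:7 H:6
  CH3 → C:1 H:3
Element totals:
  C: 10
  H: 11
  N: 1

11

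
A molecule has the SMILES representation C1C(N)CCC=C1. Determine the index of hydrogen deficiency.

Atom tally by fragment:
  cyclohexene ring core → C:6 H:10
  (− 1 ring H displaced by substituents)
  + NH2 → N:1 H:2
Element totals:
  C: 6
  H: 11
  N: 1
Molecular formula: C6H11N.
DoU = (2C + 2 + N − H − X) / 2 = (2·6 + 2 + 1 − 11 − 0) / 2 = 2.

2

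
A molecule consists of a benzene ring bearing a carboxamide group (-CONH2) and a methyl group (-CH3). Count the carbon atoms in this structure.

Atom tally by fragment:
  benzene ring core → C:6 H:6
  (− 2 ring H displaced by substituents)
  + CONH2 → C:1 H:2 O:1 N:1
  + CH3 → C:1 H:3
Element totals:
  C: 8
  H: 9
  N: 1
  O: 1

8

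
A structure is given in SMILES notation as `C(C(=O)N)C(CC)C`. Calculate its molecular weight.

115.18 g/mol

Atom tally by fragment:
  H2NOCCH2 → C:2 H:4 O:1 N:1
  CH(C2H5) → C:3 H:6
  CH3 → C:1 H:3
Element totals:
  C: 6
  H: 13
  N: 1
  O: 1
Molecular formula: C6H13NO.
  M = 6(12.011) + 13(1.008) + 14.007 + 15.999
    = 72.066 + 13.104 + 14.007 + 15.999 = 115.176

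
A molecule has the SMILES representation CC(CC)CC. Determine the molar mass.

Atom tally by fragment:
  CH3 → C:1 H:3
  CH(C2H5) → C:3 H:6
  CH2 → C:1 H:2
  CH3 → C:1 H:3
Element totals:
  C: 6
  H: 14
Molecular formula: C6H14.
  M = 6(12.011) + 14(1.008)
    = 72.066 + 14.112 = 86.178

86.18 g/mol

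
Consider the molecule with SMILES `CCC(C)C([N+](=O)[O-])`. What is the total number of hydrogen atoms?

Atom tally by fragment:
  CH3 → C:1 H:3
  CH2 → C:1 H:2
  CH(CH3) → C:2 H:4
  CH2NO2 → C:1 H:2 N:1 O:2
Element totals:
  C: 5
  H: 11
  N: 1
  O: 2

11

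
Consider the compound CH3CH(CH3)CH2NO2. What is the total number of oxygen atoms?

2

Element totals:
  C: 4
  H: 9
  N: 1
  O: 2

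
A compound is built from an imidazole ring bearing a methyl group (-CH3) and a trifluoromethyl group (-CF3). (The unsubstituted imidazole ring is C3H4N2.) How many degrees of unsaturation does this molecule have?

Atom tally by fragment:
  imidazole ring core → C:3 H:4 N:2
  (− 2 ring H displaced by substituents)
  + CH3 → C:1 H:3
  + CF3 → C:1 F:3
Element totals:
  C: 5
  H: 5
  F: 3
  N: 2
Molecular formula: C5H5F3N2.
DoU = (2C + 2 + N − H − X) / 2 = (2·5 + 2 + 2 − 5 − 3) / 2 = 3.

3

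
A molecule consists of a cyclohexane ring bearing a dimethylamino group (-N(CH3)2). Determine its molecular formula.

C8H17N

Atom tally by fragment:
  cyclohexane ring core → C:6 H:12
  (− 1 ring H displaced by substituents)
  + N(CH3)2 → N:1 C:2 H:6
Element totals:
  C: 8
  H: 17
  N: 1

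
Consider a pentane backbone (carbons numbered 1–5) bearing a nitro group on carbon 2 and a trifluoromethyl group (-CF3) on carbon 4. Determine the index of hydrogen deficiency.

1

Atom tally by fragment:
  CH3 → C:1 H:3
  CH(NO2) → C:1 H:1 N:1 O:2
  CH2 → C:1 H:2
  CH(CF3) → C:2 H:1 F:3
  CH3 → C:1 H:3
Element totals:
  C: 6
  H: 10
  F: 3
  N: 1
  O: 2
Molecular formula: C6H10F3NO2.
DoU = (2C + 2 + N − H − X) / 2 = (2·6 + 2 + 1 − 10 − 3) / 2 = 1.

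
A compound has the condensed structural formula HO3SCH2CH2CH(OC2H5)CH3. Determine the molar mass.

Atom tally by fragment:
  HO3SCH2 → C:1 H:3 S:1 O:3
  CH2 → C:1 H:2
  CH(OC2H5) → C:3 H:6 O:1
  CH3 → C:1 H:3
Element totals:
  C: 6
  H: 14
  O: 4
  S: 1
Molecular formula: C6H14O4S.
  M = 6(12.011) + 14(1.008) + 4(15.999) + 32.06
    = 72.066 + 14.112 + 63.996 + 32.060 = 182.234

182.23 g/mol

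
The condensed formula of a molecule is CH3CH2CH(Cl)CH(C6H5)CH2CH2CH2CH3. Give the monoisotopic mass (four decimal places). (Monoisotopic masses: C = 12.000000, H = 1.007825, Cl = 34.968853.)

224.1332

Atom tally by fragment:
  CH3 → C:1 H:3
  CH2 → C:1 H:2
  CH(Cl) → C:1 H:1 Cl:1
  CH(C6H5) → C:7 H:6
  CH2 → C:1 H:2
  CH2 → C:1 H:2
  CH2 → C:1 H:2
  CH3 → C:1 H:3
Element totals:
  C: 14
  H: 21
  Cl: 1
Molecular formula: C14H21Cl.
  M = 14(12.0) + 21(1.007825) + 34.968853
    = 168.000000 + 21.164325 + 34.968853 = 224.133178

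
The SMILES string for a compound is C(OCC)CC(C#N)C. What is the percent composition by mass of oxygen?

Atom tally by fragment:
  C2H5OCH2 → C:3 H:7 O:1
  CH2 → C:1 H:2
  CH(CN) → C:2 H:1 N:1
  CH3 → C:1 H:3
Element totals:
  C: 7
  H: 13
  N: 1
  O: 1
Molecular formula: C7H13NO.
Molar mass = 127.187 g/mol.
Mass from O: 1 × 15.999 = 15.999 g/mol.
%O = 15.999 / 127.187 × 100 = 12.58%.

12.58%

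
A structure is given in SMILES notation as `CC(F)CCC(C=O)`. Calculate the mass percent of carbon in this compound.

60.99%

Atom tally by fragment:
  CH3 → C:1 H:3
  CH(F) → C:1 H:1 F:1
  CH2 → C:1 H:2
  CH2 → C:1 H:2
  CH2CHO → C:2 H:3 O:1
Element totals:
  C: 6
  H: 11
  F: 1
  O: 1
Molecular formula: C6H11FO.
Molar mass = 118.151 g/mol.
Mass from C: 6 × 12.011 = 72.066 g/mol.
%C = 72.066 / 118.151 × 100 = 60.99%.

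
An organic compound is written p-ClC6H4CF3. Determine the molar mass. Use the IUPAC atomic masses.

Element totals:
  C: 7
  H: 4
  Cl: 1
  F: 3
Molecular formula: C7H4ClF3.
  M = 7(12.011) + 4(1.008) + 35.45 + 3(18.998)
    = 84.077 + 4.032 + 35.450 + 56.994 = 180.553

180.55 g/mol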